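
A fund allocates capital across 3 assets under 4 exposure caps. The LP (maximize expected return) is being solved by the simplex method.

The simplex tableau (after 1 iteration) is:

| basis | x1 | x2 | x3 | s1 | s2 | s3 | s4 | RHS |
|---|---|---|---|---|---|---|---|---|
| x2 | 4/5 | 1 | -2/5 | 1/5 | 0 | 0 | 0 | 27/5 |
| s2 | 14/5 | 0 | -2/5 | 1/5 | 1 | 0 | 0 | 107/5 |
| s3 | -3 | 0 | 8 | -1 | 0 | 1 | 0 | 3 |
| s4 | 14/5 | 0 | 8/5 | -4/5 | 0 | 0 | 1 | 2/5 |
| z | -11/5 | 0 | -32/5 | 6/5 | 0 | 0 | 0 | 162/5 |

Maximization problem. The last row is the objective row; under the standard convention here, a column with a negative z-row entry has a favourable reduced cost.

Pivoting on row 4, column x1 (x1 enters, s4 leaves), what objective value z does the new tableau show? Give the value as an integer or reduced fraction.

229/7

Minimum ratio for x1: (2/5)/(14/5) = 1/7.
z changes by −(z-row coeff of x1)·ratio = −(-11/5)·(1/7) = 11/35.
New z = 162/5 + (11/35) = 229/7.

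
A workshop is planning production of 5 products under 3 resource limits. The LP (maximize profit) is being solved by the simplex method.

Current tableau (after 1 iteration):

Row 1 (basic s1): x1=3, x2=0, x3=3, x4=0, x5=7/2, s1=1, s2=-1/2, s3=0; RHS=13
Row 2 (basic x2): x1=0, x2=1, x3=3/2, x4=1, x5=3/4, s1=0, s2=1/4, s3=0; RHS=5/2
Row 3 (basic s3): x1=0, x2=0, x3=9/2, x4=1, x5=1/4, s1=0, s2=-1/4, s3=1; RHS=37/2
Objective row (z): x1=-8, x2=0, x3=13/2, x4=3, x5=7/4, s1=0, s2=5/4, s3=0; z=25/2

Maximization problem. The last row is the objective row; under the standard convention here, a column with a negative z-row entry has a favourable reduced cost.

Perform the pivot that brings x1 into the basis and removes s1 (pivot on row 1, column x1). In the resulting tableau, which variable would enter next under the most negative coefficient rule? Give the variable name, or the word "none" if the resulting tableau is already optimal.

s2

Pivot element 3. New z-row = old z-row − (-8)·(row 1/3).
Updated z-row coefficients: x1: 0, x2: 0, x3: 29/2, x4: 3, x5: 133/12, s1: 8/3, s2: -1/12, s3: 0.
The most negative is -1/12 in column s2, so s2 would enter next.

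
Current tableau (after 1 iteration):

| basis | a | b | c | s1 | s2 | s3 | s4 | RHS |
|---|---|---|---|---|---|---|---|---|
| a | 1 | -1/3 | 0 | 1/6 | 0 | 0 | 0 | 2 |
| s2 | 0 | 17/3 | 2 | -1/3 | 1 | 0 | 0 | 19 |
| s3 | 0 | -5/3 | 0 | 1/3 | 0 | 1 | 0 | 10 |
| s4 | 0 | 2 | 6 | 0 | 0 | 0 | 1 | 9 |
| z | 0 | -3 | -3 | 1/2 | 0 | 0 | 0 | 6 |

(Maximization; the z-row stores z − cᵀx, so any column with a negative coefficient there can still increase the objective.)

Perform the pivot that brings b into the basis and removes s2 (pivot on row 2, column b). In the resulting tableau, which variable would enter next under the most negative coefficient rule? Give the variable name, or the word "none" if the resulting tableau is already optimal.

Pivot element 17/3. New z-row = old z-row − (-3)·(row 2/(17/3)).
Updated z-row coefficients: a: 0, b: 0, c: -33/17, s1: 11/34, s2: 9/17, s3: 0, s4: 0.
The most negative is -33/17 in column c, so c would enter next.

c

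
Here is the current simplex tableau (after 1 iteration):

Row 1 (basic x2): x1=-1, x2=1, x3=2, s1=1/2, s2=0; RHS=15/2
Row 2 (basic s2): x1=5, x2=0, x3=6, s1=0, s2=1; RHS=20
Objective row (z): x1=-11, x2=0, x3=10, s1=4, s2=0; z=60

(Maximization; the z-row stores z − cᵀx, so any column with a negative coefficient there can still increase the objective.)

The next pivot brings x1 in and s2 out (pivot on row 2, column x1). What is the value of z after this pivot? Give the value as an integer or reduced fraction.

104

Minimum ratio for x1: 20/5 = 4.
z changes by −(z-row coeff of x1)·ratio = −(-11)·4 = 44.
New z = 60 + 44 = 104.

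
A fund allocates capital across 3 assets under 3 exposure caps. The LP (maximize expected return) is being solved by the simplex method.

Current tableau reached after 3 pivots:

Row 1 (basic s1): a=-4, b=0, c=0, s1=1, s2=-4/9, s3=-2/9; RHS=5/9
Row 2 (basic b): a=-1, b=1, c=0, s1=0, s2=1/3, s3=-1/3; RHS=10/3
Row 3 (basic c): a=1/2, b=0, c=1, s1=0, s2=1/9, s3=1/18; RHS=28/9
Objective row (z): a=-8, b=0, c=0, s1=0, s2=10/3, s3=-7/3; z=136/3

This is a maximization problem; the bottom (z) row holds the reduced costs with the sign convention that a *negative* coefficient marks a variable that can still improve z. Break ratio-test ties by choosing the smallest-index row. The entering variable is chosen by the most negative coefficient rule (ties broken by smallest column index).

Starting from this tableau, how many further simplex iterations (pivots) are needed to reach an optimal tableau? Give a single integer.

2

pivot: a in, c out → z = 856/9
pivot: s3 in, a out → z = 176
No improving column remains; optimal.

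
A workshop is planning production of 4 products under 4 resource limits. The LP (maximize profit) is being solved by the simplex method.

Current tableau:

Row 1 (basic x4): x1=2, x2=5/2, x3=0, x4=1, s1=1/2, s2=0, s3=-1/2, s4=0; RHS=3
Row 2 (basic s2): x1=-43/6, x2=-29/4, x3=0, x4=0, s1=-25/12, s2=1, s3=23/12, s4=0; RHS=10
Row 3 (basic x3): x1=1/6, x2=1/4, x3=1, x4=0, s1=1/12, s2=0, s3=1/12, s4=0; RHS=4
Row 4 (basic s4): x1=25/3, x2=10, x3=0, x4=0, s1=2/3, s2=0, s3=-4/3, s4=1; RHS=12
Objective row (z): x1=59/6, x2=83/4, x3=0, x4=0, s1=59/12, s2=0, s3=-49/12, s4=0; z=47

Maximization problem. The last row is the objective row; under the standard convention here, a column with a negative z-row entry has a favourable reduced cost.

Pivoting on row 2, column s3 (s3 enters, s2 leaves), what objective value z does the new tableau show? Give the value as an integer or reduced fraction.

1571/23

Minimum ratio for s3: 10/(23/12) = 120/23.
z changes by −(z-row coeff of s3)·ratio = −(-49/12)·(120/23) = 490/23.
New z = 47 + (490/23) = 1571/23.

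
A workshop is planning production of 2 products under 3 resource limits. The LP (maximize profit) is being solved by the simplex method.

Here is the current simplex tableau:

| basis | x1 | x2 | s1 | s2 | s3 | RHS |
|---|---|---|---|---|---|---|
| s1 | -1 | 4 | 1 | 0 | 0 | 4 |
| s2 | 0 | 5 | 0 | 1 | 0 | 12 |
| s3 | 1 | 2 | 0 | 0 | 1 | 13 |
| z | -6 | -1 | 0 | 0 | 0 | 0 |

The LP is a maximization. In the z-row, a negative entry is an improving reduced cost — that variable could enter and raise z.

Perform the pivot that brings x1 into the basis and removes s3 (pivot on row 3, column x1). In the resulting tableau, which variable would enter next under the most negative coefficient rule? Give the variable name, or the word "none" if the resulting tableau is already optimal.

Pivot element 1. New z-row = old z-row − (-6)·(row 3/1).
Updated z-row coefficients: x1: 0, x2: 11, s1: 0, s2: 0, s3: 6.
No coefficient is strictly negative; the tableau after this pivot is optimal.

none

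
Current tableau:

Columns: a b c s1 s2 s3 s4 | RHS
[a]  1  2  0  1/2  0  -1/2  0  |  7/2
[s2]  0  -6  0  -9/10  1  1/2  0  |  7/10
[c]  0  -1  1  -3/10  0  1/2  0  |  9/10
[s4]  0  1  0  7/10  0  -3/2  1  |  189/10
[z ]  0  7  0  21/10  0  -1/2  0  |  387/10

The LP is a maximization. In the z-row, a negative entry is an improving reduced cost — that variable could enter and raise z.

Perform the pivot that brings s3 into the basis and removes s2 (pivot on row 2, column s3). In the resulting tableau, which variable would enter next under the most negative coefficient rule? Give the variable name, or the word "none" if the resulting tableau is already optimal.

none

Pivot element 1/2. New z-row = old z-row − (-1/2)·(row 2/(1/2)).
Updated z-row coefficients: a: 0, b: 1, c: 0, s1: 6/5, s2: 1, s3: 0, s4: 0.
No coefficient is strictly negative; the tableau after this pivot is optimal.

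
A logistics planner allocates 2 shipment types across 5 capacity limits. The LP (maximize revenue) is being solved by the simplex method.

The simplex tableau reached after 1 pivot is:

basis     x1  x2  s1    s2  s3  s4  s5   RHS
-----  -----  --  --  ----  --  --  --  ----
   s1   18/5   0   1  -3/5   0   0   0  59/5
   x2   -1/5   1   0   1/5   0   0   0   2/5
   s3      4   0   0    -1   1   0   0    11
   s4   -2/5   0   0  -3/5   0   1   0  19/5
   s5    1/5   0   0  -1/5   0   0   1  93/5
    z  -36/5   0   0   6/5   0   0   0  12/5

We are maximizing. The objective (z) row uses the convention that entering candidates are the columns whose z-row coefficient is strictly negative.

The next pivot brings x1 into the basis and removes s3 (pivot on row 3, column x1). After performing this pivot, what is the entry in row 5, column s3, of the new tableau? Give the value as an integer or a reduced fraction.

-1/20

Pivot element is row 3, column x1: 4.
Normalize row 3: new (row 3, s3) = 1/4 = 1/4.
row 5 ← row 5 − (1/5)·(new row 3): 0 − (1/5)·(1/4) = -1/20.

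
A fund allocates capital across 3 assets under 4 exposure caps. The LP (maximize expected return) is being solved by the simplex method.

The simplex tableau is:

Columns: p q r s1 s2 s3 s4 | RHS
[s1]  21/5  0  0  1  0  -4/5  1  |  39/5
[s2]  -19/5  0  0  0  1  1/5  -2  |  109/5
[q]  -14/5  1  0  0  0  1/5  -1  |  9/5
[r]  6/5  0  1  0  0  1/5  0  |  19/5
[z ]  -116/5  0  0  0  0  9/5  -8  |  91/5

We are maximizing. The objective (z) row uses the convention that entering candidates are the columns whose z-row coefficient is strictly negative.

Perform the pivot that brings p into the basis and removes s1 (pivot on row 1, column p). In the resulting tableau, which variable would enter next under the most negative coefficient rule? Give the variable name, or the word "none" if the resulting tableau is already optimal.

Pivot element 21/5. New z-row = old z-row − (-116/5)·(row 1/(21/5)).
Updated z-row coefficients: p: 0, q: 0, r: 0, s1: 116/21, s2: 0, s3: -55/21, s4: -52/21.
The most negative is -55/21 in column s3, so s3 would enter next.

s3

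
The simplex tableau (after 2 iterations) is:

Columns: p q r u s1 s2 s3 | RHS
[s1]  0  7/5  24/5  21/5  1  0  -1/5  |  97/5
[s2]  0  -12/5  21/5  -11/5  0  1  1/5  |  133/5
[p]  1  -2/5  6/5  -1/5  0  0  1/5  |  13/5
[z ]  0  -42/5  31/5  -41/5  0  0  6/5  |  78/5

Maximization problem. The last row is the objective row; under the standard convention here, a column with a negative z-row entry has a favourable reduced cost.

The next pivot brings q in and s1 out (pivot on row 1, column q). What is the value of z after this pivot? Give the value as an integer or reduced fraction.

132

Minimum ratio for q: (97/5)/(7/5) = 97/7.
z changes by −(z-row coeff of q)·ratio = −(-42/5)·(97/7) = 582/5.
New z = 78/5 + (582/5) = 132.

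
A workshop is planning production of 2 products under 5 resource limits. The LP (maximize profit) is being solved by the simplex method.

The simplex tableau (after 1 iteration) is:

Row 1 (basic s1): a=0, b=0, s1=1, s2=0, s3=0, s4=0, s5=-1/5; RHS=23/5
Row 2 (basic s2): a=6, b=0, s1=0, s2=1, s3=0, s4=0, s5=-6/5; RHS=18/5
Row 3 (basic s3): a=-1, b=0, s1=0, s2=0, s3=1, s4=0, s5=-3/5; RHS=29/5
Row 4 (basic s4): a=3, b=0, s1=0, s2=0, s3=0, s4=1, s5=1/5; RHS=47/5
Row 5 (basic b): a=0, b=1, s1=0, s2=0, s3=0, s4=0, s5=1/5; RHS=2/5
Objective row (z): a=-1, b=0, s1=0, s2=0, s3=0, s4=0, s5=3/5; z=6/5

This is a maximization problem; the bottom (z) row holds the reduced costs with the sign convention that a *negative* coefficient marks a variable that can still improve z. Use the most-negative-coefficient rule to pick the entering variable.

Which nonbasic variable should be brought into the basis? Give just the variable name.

a

Objective-row coefficients: a: -1, b: 0, s1: 0, s2: 0, s3: 0, s4: 0, s5: 3/5.
The most negative is -1 in column a, so a enters.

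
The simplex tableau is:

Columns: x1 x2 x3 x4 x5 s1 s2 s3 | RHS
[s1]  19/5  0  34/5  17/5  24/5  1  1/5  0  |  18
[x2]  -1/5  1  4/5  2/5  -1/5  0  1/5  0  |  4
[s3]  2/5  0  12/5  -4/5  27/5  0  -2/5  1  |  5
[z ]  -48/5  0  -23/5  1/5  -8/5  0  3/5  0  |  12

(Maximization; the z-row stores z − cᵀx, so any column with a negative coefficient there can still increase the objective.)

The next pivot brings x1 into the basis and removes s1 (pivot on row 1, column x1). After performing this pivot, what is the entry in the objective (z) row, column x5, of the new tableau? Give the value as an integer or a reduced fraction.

200/19

Pivot element is row 1, column x1: 19/5.
Normalize row 1: new (row 1, x5) = (24/5)/(19/5) = 24/19.
z-row ← z-row − (-48/5)·(new row 1): -8/5 − (-48/5)·(24/19) = 200/19.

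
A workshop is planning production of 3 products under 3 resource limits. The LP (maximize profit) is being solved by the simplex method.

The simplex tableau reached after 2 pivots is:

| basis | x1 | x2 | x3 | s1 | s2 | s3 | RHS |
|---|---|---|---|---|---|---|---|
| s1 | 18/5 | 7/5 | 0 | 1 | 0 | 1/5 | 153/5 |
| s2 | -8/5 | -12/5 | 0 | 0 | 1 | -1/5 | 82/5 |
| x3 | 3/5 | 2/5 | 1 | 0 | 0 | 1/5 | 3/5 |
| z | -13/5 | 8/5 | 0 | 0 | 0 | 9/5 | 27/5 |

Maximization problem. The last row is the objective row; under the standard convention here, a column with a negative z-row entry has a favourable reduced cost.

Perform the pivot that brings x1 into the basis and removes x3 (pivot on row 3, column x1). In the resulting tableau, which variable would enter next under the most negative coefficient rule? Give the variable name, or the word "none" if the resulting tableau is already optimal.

Pivot element 3/5. New z-row = old z-row − (-13/5)·(row 3/(3/5)).
Updated z-row coefficients: x1: 0, x2: 10/3, x3: 13/3, s1: 0, s2: 0, s3: 8/3.
No coefficient is strictly negative; the tableau after this pivot is optimal.

none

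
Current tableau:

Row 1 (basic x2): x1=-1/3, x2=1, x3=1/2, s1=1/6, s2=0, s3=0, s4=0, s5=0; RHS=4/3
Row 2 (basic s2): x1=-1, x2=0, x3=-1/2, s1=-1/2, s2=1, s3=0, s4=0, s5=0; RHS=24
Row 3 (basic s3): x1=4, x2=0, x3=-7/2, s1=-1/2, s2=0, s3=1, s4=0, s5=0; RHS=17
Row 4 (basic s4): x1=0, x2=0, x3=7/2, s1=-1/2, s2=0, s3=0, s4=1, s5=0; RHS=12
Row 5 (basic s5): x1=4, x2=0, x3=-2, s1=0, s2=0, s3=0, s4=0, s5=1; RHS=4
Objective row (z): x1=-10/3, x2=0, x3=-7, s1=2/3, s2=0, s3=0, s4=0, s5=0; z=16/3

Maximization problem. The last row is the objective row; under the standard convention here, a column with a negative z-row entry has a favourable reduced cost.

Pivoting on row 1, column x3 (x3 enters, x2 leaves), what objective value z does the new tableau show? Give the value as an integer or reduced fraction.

24

Minimum ratio for x3: (4/3)/(1/2) = 8/3.
z changes by −(z-row coeff of x3)·ratio = −(-7)·(8/3) = 56/3.
New z = 16/3 + (56/3) = 24.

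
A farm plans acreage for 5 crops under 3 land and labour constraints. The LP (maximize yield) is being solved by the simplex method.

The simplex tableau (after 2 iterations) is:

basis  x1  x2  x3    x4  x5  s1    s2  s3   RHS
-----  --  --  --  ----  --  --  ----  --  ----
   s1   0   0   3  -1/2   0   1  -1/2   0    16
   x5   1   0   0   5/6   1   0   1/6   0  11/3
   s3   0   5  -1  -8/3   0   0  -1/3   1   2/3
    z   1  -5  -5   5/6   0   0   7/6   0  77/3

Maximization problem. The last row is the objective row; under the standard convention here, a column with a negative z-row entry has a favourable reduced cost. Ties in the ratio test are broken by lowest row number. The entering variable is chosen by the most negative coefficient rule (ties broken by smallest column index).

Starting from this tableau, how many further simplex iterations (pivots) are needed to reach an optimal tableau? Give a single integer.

pivot: x2 in, s3 out → z = 79/3
pivot: x3 in, s1 out → z = 175/3
pivot: x4 in, x5 out → z = 354/5
No improving column remains; optimal.

3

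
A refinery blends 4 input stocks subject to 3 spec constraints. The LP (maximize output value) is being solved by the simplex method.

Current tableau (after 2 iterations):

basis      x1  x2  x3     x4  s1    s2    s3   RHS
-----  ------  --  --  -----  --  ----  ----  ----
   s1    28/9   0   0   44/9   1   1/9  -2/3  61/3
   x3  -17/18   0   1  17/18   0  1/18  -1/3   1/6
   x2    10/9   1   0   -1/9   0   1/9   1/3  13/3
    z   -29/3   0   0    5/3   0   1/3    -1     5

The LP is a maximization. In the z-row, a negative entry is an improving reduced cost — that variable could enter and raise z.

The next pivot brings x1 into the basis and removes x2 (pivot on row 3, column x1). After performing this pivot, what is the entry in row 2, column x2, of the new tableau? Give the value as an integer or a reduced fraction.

Pivot element is row 3, column x1: 10/9.
Normalize row 3: new (row 3, x2) = 1/(10/9) = 9/10.
row 2 ← row 2 − (-17/18)·(new row 3): 0 − (-17/18)·(9/10) = 17/20.

17/20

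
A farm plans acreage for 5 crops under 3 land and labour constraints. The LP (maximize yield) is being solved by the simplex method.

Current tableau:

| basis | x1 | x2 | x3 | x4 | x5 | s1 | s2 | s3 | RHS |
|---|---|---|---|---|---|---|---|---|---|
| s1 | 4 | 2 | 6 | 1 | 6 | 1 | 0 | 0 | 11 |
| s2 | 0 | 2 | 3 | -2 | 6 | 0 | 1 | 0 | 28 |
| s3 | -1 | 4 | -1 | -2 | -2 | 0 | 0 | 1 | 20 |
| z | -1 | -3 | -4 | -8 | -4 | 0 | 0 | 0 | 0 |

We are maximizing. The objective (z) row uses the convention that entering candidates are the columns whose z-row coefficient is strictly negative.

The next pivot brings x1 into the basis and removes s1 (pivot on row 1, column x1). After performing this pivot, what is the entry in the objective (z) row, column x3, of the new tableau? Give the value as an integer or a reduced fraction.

-5/2

Pivot element is row 1, column x1: 4.
Normalize row 1: new (row 1, x3) = 6/4 = 3/2.
z-row ← z-row − (-1)·(new row 1): -4 − (-1)·(3/2) = -5/2.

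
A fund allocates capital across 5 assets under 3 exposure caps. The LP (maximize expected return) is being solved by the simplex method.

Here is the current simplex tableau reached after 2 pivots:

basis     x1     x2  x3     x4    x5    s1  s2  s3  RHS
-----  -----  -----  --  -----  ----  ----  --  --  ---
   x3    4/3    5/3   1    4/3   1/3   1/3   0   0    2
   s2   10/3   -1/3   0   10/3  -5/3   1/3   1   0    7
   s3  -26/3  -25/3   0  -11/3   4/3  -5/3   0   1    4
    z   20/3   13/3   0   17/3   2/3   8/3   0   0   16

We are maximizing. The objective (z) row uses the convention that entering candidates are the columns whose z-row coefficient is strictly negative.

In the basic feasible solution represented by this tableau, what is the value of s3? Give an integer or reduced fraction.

s3 is basic (row 3); its value is the RHS of that row: 4.

4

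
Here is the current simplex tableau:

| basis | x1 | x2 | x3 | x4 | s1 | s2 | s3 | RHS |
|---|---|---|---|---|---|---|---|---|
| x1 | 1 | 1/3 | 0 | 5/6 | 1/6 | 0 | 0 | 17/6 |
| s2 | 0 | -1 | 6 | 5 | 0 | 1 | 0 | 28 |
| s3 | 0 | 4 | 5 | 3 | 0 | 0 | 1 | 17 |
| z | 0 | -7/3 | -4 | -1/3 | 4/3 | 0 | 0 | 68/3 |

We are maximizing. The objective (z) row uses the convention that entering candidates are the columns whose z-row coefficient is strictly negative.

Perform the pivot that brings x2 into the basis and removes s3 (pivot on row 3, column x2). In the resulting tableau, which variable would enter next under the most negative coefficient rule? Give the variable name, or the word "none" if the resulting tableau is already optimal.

Pivot element 4. New z-row = old z-row − (-7/3)·(row 3/4).
Updated z-row coefficients: x1: 0, x2: 0, x3: -13/12, x4: 17/12, s1: 4/3, s2: 0, s3: 7/12.
The most negative is -13/12 in column x3, so x3 would enter next.

x3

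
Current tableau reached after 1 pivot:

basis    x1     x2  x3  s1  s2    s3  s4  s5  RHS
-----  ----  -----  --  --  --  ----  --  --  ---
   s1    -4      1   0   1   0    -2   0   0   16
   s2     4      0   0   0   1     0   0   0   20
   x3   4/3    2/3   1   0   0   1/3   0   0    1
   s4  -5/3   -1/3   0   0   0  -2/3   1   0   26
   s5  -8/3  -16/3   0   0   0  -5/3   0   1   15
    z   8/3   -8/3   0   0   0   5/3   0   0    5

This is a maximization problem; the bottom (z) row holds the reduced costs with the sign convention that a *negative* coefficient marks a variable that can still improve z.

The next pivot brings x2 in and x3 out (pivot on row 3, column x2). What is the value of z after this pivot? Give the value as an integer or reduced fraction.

9

Minimum ratio for x2: 1/(2/3) = 3/2.
z changes by −(z-row coeff of x2)·ratio = −(-8/3)·(3/2) = 4.
New z = 5 + 4 = 9.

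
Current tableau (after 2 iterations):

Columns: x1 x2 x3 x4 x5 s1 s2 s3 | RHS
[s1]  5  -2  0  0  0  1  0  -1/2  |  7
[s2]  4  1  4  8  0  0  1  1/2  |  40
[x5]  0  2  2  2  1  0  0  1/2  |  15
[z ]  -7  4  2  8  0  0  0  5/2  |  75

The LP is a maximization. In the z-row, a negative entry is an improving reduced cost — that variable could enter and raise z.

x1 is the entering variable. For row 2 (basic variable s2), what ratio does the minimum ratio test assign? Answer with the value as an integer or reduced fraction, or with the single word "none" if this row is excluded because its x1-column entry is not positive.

10

Ratio = RHS / (x1 entry) = 40 / 4 = 10.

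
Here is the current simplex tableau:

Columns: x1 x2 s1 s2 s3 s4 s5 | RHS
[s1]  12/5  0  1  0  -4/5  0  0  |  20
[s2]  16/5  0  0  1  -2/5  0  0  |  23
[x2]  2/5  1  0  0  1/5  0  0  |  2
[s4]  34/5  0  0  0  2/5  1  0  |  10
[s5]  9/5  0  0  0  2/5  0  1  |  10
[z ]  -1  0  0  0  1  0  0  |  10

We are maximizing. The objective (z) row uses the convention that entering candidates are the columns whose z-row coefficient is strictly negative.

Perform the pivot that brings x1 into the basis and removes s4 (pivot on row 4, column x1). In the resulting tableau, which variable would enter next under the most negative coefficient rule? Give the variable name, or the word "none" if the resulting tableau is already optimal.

Pivot element 34/5. New z-row = old z-row − (-1)·(row 4/(34/5)).
Updated z-row coefficients: x1: 0, x2: 0, s1: 0, s2: 0, s3: 18/17, s4: 5/34, s5: 0.
No coefficient is strictly negative; the tableau after this pivot is optimal.

none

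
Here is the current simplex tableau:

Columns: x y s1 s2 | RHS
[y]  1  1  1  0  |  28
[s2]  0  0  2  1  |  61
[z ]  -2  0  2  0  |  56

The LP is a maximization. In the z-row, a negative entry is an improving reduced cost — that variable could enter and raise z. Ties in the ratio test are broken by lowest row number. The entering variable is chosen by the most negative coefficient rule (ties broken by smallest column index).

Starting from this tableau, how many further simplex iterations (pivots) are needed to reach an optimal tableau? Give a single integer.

1

pivot: x in, y out → z = 112
No improving column remains; optimal.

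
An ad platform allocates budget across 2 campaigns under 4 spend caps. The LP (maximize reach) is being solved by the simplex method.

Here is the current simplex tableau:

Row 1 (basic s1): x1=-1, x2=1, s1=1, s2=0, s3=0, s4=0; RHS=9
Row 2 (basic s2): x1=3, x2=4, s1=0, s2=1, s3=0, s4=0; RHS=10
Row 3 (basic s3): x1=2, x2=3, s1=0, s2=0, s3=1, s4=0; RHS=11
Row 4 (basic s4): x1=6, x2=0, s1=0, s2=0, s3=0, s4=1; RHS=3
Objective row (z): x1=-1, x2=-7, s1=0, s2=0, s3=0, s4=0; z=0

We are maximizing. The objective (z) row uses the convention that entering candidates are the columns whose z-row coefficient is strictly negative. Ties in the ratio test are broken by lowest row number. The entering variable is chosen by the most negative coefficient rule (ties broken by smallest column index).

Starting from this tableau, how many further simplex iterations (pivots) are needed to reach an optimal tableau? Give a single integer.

1

pivot: x2 in, s2 out → z = 35/2
No improving column remains; optimal.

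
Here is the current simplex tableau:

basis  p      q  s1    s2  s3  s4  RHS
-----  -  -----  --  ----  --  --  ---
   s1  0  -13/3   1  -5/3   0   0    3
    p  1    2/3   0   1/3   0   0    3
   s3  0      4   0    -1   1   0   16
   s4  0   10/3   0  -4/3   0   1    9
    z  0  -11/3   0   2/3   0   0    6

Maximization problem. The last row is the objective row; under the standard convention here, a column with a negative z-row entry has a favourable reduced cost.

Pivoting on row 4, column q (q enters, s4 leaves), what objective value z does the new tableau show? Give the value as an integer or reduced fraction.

Minimum ratio for q: 9/(10/3) = 27/10.
z changes by −(z-row coeff of q)·ratio = −(-11/3)·(27/10) = 99/10.
New z = 6 + (99/10) = 159/10.

159/10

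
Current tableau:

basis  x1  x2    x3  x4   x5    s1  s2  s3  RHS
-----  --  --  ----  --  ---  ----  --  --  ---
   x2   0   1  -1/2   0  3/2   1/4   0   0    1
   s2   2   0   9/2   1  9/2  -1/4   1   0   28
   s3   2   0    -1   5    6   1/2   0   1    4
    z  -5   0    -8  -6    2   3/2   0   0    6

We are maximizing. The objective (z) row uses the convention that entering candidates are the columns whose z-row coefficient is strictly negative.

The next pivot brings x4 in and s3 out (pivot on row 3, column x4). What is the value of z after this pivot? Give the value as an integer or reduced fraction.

Minimum ratio for x4: 4/5 = 4/5.
z changes by −(z-row coeff of x4)·ratio = −(-6)·(4/5) = 24/5.
New z = 6 + (24/5) = 54/5.

54/5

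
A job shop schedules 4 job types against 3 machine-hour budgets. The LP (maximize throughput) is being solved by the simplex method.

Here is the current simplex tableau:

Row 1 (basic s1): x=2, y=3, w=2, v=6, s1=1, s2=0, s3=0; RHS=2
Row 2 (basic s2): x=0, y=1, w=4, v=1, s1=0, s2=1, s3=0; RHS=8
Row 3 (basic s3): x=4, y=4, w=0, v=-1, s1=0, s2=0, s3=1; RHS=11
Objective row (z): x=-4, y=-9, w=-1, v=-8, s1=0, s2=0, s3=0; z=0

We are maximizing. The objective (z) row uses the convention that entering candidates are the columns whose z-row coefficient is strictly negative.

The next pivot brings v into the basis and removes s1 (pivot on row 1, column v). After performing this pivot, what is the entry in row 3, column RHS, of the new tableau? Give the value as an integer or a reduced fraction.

Pivot element is row 1, column v: 6.
Normalize row 1: new (row 1, RHS) = 2/6 = 1/3.
row 3 ← row 3 − (-1)·(new row 1): 11 − (-1)·(1/3) = 34/3.

34/3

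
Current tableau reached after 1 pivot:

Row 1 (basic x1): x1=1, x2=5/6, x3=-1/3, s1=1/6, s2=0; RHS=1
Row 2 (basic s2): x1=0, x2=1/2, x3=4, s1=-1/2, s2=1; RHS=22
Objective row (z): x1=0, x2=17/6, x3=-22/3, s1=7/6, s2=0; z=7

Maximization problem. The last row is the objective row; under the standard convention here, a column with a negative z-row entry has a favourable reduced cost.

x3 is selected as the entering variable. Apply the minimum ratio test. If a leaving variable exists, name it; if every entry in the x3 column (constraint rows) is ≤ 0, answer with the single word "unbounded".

Ratios: row 1 (x1): entry -1/3 ≤ 0, skip; row 2 (s2): 22/4 = 11/2.
Minimum ratio is in the s2 row, so s2 leaves.

s2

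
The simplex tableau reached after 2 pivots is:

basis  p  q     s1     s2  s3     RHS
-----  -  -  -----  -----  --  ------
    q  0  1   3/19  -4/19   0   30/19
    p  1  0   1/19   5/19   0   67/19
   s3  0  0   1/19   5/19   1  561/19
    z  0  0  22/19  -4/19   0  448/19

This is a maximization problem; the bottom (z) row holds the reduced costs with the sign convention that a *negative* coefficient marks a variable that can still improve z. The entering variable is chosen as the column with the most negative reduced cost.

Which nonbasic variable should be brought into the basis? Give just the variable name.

s2

Objective-row coefficients: p: 0, q: 0, s1: 22/19, s2: -4/19, s3: 0.
The most negative is -4/19 in column s2, so s2 enters.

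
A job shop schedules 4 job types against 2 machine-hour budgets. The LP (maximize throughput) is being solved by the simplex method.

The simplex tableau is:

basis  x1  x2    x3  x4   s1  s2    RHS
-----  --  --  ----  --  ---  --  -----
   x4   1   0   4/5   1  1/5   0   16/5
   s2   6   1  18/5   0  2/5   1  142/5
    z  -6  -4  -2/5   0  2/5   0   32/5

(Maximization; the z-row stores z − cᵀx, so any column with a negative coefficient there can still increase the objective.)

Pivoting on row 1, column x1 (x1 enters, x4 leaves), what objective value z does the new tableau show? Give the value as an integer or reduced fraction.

Minimum ratio for x1: (16/5)/1 = 16/5.
z changes by −(z-row coeff of x1)·ratio = −(-6)·(16/5) = 96/5.
New z = 32/5 + (96/5) = 128/5.

128/5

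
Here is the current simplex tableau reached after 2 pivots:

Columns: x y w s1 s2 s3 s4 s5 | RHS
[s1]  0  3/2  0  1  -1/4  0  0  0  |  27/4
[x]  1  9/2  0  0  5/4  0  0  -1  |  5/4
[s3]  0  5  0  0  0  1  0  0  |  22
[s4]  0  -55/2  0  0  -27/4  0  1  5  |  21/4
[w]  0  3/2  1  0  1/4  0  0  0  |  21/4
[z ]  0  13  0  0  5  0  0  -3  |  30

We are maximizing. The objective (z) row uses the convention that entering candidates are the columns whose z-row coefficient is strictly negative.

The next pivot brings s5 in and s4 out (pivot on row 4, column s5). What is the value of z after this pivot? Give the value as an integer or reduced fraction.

Minimum ratio for s5: (21/4)/5 = 21/20.
z changes by −(z-row coeff of s5)·ratio = −(-3)·(21/20) = 63/20.
New z = 30 + (63/20) = 663/20.

663/20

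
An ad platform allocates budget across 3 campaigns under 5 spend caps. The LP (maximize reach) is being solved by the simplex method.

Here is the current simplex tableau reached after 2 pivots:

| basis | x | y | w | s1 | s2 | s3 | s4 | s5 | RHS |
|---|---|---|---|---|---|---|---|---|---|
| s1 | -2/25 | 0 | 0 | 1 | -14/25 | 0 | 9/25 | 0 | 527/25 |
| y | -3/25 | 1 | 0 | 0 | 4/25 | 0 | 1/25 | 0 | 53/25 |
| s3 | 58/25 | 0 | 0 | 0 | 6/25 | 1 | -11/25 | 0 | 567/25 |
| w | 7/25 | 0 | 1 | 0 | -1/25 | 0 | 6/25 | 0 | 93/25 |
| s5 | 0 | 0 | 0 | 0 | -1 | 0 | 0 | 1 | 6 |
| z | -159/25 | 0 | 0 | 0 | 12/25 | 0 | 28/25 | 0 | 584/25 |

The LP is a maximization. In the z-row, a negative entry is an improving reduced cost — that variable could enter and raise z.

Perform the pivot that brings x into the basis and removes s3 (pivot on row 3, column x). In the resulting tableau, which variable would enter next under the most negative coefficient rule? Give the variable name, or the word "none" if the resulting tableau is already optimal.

Pivot element 58/25. New z-row = old z-row − (-159/25)·(row 3/(58/25)).
Updated z-row coefficients: x: 0, y: 0, w: 0, s1: 0, s2: 33/29, s3: 159/58, s4: -5/58, s5: 0.
The most negative is -5/58 in column s4, so s4 would enter next.

s4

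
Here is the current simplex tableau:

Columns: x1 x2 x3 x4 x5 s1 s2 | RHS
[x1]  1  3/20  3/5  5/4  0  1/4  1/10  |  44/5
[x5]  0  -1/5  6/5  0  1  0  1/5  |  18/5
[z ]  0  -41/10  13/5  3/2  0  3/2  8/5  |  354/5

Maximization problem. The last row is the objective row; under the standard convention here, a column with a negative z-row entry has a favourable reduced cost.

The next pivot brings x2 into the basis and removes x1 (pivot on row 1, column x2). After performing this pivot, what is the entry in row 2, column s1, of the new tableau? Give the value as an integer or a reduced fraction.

1/3

Pivot element is row 1, column x2: 3/20.
Normalize row 1: new (row 1, s1) = (1/4)/(3/20) = 5/3.
row 2 ← row 2 − (-1/5)·(new row 1): 0 − (-1/5)·(5/3) = 1/3.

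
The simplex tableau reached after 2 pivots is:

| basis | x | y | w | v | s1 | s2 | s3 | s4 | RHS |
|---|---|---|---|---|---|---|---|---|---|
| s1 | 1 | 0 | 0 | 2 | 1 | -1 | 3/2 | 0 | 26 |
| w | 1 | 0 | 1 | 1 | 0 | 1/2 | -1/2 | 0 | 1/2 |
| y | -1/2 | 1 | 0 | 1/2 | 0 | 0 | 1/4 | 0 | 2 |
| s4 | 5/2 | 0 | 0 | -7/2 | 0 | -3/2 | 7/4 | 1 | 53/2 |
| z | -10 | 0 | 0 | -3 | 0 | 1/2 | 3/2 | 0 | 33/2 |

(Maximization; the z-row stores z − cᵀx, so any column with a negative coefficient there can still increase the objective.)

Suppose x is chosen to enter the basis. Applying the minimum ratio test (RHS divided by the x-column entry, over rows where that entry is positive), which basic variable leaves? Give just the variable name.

Ratios: row 1 (s1): 26/1 = 26; row 2 (w): (1/2)/1 = 1/2; row 3 (y): entry -1/2 ≤ 0, skip; row 4 (s4): (53/2)/(5/2) = 53/5.
Minimum ratio 1/2 is in the w row, so w leaves.

w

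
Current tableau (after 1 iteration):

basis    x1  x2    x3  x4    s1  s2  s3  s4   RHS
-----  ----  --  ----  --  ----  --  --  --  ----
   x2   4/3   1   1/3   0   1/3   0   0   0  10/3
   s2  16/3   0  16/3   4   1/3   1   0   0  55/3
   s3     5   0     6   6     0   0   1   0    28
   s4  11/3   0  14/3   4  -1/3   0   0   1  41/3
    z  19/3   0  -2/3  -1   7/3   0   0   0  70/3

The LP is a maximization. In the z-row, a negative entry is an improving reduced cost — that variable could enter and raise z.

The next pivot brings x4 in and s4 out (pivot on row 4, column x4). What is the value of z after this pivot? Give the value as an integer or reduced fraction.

Minimum ratio for x4: (41/3)/4 = 41/12.
z changes by −(z-row coeff of x4)·ratio = −(-1)·(41/12) = 41/12.
New z = 70/3 + (41/12) = 107/4.

107/4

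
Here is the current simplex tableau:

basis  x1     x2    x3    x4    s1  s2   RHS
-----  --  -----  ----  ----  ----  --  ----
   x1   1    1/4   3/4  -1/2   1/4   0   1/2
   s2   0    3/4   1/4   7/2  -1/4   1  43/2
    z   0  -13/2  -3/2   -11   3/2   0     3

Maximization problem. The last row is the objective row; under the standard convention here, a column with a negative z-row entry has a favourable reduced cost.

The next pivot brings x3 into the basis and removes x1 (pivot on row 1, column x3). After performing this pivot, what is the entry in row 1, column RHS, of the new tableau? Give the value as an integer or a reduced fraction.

Pivot element is row 1, column x3: 3/4.
Normalize row 1: new (row 1, RHS) = (1/2)/(3/4) = 2/3.
Row 1 is the pivot row, so the entry is 2/3.

2/3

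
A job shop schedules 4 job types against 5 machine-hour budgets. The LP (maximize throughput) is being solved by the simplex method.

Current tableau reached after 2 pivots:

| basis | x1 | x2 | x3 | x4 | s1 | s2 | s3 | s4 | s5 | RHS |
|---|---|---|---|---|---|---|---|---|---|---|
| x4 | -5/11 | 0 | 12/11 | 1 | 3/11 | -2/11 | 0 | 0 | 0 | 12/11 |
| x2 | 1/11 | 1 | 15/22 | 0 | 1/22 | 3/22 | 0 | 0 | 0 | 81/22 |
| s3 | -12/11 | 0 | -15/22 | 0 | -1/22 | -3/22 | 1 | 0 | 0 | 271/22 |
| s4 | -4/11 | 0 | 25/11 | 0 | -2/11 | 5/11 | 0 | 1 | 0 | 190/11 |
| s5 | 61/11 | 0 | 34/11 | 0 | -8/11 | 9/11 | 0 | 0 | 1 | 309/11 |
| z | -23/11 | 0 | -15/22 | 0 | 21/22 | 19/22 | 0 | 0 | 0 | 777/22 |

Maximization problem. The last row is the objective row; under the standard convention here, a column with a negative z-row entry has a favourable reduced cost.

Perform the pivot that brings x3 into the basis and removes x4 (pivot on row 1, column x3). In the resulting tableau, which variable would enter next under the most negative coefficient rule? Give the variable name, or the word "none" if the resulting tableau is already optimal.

Pivot element 12/11. New z-row = old z-row − (-15/22)·(row 1/(12/11)).
Updated z-row coefficients: x1: -19/8, x2: 0, x3: 0, x4: 5/8, s1: 9/8, s2: 3/4, s3: 0, s4: 0, s5: 0.
The most negative is -19/8 in column x1, so x1 would enter next.

x1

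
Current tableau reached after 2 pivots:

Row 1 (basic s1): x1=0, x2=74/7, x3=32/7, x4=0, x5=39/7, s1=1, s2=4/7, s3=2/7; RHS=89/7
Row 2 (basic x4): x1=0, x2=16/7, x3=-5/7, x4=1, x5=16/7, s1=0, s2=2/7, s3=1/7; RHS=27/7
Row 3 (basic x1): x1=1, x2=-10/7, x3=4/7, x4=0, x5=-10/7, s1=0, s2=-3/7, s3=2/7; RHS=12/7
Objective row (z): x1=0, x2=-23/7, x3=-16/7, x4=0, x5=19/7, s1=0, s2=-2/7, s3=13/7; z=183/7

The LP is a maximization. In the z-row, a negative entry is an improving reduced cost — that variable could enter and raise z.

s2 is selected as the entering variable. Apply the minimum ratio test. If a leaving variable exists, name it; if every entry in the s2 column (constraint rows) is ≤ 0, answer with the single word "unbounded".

x4

Ratios: row 1 (s1): (89/7)/(4/7) = 89/4; row 2 (x4): (27/7)/(2/7) = 27/2; row 3 (x1): entry -3/7 ≤ 0, skip.
Minimum ratio is in the x4 row, so x4 leaves.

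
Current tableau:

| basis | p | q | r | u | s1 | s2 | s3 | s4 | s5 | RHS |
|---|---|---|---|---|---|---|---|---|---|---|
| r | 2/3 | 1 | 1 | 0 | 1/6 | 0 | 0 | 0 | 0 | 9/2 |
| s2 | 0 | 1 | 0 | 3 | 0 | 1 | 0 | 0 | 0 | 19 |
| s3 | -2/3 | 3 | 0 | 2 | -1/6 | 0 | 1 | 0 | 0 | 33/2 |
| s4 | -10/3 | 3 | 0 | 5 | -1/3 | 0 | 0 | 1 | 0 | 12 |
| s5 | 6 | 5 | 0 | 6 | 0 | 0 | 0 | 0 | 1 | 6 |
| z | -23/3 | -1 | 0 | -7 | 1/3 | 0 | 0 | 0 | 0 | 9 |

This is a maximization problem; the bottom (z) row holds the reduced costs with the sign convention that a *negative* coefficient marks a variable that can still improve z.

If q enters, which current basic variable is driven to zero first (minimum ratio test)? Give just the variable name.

s5

Ratios: row 1 (r): (9/2)/1 = 9/2; row 2 (s2): 19/1 = 19; row 3 (s3): (33/2)/3 = 11/2; row 4 (s4): 12/3 = 4; row 5 (s5): 6/5 = 6/5.
Minimum ratio 6/5 is in the s5 row, so s5 leaves.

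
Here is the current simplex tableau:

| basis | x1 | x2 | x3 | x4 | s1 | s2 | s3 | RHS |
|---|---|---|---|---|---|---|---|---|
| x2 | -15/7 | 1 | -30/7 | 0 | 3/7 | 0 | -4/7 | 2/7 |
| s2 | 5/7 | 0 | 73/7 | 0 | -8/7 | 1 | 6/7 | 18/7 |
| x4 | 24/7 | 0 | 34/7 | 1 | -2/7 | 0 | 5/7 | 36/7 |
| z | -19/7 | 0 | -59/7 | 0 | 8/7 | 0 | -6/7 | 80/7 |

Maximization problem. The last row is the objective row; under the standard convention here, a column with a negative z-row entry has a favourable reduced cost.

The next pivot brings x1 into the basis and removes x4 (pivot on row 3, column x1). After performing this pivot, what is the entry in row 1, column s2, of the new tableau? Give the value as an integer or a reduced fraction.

Pivot element is row 3, column x1: 24/7.
Normalize row 3: new (row 3, s2) = 0/(24/7) = 0.
row 1 ← row 1 − (-15/7)·(new row 3): 0 − (-15/7)·0 = 0.

0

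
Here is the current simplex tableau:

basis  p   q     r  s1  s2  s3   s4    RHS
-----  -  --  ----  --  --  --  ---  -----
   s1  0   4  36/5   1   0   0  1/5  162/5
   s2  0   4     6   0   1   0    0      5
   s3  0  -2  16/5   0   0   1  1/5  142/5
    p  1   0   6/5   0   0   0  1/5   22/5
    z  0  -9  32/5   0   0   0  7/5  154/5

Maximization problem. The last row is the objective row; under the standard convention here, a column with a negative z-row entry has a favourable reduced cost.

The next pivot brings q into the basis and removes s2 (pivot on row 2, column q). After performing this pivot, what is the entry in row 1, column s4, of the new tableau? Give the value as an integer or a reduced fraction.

Pivot element is row 2, column q: 4.
Normalize row 2: new (row 2, s4) = 0/4 = 0.
row 1 ← row 1 − 4·(new row 2): 1/5 − 4·0 = 1/5.

1/5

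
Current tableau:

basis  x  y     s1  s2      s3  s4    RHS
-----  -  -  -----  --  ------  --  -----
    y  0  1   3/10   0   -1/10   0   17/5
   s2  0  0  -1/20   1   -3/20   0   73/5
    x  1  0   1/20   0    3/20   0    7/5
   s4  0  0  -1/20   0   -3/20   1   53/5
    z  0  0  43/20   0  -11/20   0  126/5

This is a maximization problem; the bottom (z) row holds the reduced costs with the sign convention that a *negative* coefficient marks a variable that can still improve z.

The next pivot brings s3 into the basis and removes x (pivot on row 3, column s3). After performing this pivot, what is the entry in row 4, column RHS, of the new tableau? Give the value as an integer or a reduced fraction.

Pivot element is row 3, column s3: 3/20.
Normalize row 3: new (row 3, RHS) = (7/5)/(3/20) = 28/3.
row 4 ← row 4 − (-3/20)·(new row 3): 53/5 − (-3/20)·(28/3) = 12.

12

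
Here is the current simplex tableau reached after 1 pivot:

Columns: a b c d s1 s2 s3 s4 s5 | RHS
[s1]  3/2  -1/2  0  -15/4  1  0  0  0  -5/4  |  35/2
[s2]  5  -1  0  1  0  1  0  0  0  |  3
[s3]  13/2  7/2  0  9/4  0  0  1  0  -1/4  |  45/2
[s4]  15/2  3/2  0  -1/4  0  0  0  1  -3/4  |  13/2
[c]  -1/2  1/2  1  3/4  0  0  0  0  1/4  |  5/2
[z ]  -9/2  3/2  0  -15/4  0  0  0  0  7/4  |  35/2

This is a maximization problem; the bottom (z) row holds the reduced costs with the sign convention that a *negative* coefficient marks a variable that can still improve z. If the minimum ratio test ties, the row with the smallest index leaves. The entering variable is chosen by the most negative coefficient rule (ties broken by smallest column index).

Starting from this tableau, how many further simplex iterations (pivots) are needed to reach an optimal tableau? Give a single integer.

3

pivot: a in, s2 out → z = 101/5
pivot: d in, a out → z = 115/4
pivot: b in, c out → z = 146/5
No improving column remains; optimal.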